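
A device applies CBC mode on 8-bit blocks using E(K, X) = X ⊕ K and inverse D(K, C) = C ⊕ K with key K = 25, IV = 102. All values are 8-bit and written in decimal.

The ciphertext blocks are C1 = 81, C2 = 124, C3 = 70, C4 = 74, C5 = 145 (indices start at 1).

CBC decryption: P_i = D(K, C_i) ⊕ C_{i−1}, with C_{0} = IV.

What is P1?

P1 = 46

P1: D(K, 81) = 72; 72 ⊕ 102 = 46.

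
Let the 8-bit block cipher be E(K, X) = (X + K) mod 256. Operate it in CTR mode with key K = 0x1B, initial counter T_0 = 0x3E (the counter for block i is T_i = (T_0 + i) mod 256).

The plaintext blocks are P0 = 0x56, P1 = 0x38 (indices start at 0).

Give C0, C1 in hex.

C0 = 0x0F, C1 = 0x62

CTR encryption: S_i = E(K, T_i) where T_i is the counter for block i; C_i = P_i ⊕ S_i.
C0: T = 0x3E, S = E(K, T) = 0x59; 0x56 ⊕ 0x59 = 0x0F.
C1: T = 0x3F, S = E(K, T) = 0x5A; 0x38 ⊕ 0x5A = 0x62.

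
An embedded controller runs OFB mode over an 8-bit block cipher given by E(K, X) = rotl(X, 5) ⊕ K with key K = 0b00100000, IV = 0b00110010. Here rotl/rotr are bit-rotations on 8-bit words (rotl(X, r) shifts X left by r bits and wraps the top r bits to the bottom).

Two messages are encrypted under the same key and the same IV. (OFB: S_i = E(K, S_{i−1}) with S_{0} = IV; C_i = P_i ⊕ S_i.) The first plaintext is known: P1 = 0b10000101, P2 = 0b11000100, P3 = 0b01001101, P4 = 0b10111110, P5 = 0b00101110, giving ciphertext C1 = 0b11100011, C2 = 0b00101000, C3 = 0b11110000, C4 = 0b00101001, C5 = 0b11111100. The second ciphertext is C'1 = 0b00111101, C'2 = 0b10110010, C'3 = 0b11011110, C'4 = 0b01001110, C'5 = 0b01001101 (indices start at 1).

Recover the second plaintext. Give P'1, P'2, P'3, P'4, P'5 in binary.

In OFB with a reused IV, both messages share the same keystream S_i, so C_i ⊕ C'_i = P_i ⊕ P'_i and thus P'_i = P_i ⊕ C_i ⊕ C'_i.
P'1: 0b10000101 ⊕ 0b11100011 ⊕ 0b00111101 = 0b01011011.
P'2: 0b11000100 ⊕ 0b00101000 ⊕ 0b10110010 = 0b01011110.
P'3: 0b01001101 ⊕ 0b11110000 ⊕ 0b11011110 = 0b01100011.
P'4: 0b10111110 ⊕ 0b00101001 ⊕ 0b01001110 = 0b11011001.
P'5: 0b00101110 ⊕ 0b11111100 ⊕ 0b01001101 = 0b10011111.

P'1 = 0b01011011, P'2 = 0b01011110, P'3 = 0b01100011, P'4 = 0b11011001, P'5 = 0b10011111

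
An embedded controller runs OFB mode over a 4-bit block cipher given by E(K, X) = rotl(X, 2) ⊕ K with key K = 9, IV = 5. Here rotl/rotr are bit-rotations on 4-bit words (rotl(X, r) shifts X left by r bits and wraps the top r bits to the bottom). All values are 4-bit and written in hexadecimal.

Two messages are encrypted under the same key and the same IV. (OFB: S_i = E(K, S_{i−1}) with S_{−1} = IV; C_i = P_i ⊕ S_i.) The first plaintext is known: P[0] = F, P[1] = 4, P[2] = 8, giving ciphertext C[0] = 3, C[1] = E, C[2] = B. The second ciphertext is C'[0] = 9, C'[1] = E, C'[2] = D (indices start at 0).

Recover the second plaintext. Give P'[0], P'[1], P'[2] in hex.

P'[0] = 5, P'[1] = 4, P'[2] = E

In OFB with a reused IV, both messages share the same keystream S_i, so C_i ⊕ C'_i = P_i ⊕ P'_i and thus P'_i = P_i ⊕ C_i ⊕ C'_i.
P'[0]: F ⊕ 3 ⊕ 9 = 5.
P'[1]: 4 ⊕ E ⊕ E = 4.
P'[2]: 8 ⊕ B ⊕ D = E.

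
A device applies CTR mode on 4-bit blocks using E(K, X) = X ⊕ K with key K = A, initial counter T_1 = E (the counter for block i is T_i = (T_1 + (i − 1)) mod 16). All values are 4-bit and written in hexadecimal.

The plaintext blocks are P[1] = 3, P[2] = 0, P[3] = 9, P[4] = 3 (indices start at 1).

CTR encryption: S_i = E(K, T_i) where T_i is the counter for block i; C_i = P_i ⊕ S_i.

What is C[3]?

C[1]: T = E, S = E(K, T) = 4; 3 ⊕ 4 = 7.
C[2]: T = F, S = E(K, T) = 5; 0 ⊕ 5 = 5.
C[3]: T = 0, S = E(K, T) = A; 9 ⊕ A = 3.

C[3] = 3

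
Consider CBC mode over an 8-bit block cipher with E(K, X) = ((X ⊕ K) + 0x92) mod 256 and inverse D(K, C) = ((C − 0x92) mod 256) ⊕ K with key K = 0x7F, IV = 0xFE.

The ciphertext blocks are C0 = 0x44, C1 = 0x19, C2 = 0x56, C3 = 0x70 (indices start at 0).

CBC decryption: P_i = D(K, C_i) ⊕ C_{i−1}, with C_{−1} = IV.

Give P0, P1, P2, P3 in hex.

P0 = 0x33, P1 = 0xBC, P2 = 0xA2, P3 = 0xF7

P0: D(K, 0x44) = 0xCD; 0xCD ⊕ 0xFE = 0x33.
P1: D(K, 0x19) = 0xF8; 0xF8 ⊕ 0x44 = 0xBC.
P2: D(K, 0x56) = 0xBB; 0xBB ⊕ 0x19 = 0xA2.
P3: D(K, 0x70) = 0xA1; 0xA1 ⊕ 0x56 = 0xF7.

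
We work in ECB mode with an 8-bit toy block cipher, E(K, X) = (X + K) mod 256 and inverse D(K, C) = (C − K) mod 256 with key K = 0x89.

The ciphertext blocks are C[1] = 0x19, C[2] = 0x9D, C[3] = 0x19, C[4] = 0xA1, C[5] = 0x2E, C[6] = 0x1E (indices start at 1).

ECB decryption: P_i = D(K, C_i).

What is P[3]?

P[3] = 0x90

P[3]: D(K, 0x19) = 0x90.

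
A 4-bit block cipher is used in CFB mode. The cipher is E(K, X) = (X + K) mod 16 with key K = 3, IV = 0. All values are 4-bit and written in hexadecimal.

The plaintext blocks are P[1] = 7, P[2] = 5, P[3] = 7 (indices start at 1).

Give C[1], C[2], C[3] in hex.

CFB encryption: C_i = P_i ⊕ E(K, C_{i−1}), with C_{0} = IV.
C[1]: E(K, 0) = 3; 7 ⊕ 3 = 4.
C[2]: E(K, 4) = 7; 5 ⊕ 7 = 2.
C[3]: E(K, 2) = 5; 7 ⊕ 5 = 2.

C[1] = 4, C[2] = 2, C[3] = 2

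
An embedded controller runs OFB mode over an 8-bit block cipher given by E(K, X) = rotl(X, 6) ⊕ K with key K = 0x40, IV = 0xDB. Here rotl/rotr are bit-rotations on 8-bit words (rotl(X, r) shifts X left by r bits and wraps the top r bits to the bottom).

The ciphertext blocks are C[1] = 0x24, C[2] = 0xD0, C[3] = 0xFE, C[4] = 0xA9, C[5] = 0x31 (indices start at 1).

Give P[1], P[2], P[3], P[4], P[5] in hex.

P[1] = 0x92, P[2] = 0x3D, P[3] = 0xC5, P[4] = 0x27, P[5] = 0xD2

OFB decryption: S_i = E(K, S_{i−1}) with S_{0} = IV; P_i = C_i ⊕ S_i.
P[1]: S = E(K, 0xDB) = 0xB6; 0x24 ⊕ 0xB6 = 0x92.
P[2]: S = E(K, 0xB6) = 0xED; 0xD0 ⊕ 0xED = 0x3D.
P[3]: S = E(K, 0xED) = 0x3B; 0xFE ⊕ 0x3B = 0xC5.
P[4]: S = E(K, 0x3B) = 0x8E; 0xA9 ⊕ 0x8E = 0x27.
P[5]: S = E(K, 0x8E) = 0xE3; 0x31 ⊕ 0xE3 = 0xD2.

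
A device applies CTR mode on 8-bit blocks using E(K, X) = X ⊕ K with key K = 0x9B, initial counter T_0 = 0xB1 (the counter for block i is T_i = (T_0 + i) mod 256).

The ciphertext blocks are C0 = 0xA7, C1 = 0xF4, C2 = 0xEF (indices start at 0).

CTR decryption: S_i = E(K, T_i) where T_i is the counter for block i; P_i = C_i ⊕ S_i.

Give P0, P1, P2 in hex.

P0: T = 0xB1, S = E(K, T) = 0x2A; 0xA7 ⊕ 0x2A = 0x8D.
P1: T = 0xB2, S = E(K, T) = 0x29; 0xF4 ⊕ 0x29 = 0xDD.
P2: T = 0xB3, S = E(K, T) = 0x28; 0xEF ⊕ 0x28 = 0xC7.

P0 = 0x8D, P1 = 0xDD, P2 = 0xC7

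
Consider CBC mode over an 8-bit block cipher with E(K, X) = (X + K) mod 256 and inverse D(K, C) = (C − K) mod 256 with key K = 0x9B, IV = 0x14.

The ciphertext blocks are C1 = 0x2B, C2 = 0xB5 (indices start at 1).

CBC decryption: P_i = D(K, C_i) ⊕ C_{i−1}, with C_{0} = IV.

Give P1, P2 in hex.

P1 = 0x84, P2 = 0x31

P1: D(K, 0x2B) = 0x90; 0x90 ⊕ 0x14 = 0x84.
P2: D(K, 0xB5) = 0x1A; 0x1A ⊕ 0x2B = 0x31.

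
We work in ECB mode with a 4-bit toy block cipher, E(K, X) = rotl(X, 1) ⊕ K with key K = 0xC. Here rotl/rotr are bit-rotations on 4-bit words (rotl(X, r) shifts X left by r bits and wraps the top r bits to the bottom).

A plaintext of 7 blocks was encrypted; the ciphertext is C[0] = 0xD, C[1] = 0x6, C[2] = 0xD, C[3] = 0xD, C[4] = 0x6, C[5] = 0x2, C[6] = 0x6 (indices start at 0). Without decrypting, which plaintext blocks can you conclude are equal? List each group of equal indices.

P[0] = P[2] = P[3]; P[1] = P[4] = P[6]

ECB encrypts each block independently with the same key, so equal ciphertext blocks imply equal plaintext blocks.
C[0] = C[2] = C[3] = 0xD, so P[0] = P[2] = P[3].
C[1] = C[4] = C[6] = 0x6, so P[1] = P[4] = P[6].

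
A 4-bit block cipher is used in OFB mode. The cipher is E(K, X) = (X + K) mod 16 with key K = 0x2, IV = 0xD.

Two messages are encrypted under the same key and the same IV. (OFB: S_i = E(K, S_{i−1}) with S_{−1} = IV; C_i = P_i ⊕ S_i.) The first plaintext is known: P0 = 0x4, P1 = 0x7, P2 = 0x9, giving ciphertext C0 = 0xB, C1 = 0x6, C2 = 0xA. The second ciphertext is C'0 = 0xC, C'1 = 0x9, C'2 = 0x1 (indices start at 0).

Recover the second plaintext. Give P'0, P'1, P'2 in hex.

In OFB with a reused IV, both messages share the same keystream S_i, so C_i ⊕ C'_i = P_i ⊕ P'_i and thus P'_i = P_i ⊕ C_i ⊕ C'_i.
P'0: 0x4 ⊕ 0xB ⊕ 0xC = 0x3.
P'1: 0x7 ⊕ 0x6 ⊕ 0x9 = 0x8.
P'2: 0x9 ⊕ 0xA ⊕ 0x1 = 0x2.

P'0 = 0x3, P'1 = 0x8, P'2 = 0x2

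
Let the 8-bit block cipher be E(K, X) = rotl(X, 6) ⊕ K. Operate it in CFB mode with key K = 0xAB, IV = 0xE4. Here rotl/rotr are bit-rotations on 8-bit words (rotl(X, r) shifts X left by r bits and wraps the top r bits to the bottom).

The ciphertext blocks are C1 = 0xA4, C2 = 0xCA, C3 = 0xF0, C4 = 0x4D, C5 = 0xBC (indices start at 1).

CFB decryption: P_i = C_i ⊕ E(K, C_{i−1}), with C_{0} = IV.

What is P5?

P5: E(K, 0x4D) = 0xF8; 0xBC ⊕ 0xF8 = 0x44.

P5 = 0x44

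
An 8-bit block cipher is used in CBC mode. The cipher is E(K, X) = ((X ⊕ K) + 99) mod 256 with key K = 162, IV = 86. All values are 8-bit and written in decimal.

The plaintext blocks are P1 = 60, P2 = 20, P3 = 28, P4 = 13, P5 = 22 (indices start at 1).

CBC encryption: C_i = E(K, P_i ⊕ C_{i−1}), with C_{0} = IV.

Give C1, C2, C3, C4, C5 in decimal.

C1 = 43, C2 = 0, C3 = 33, C4 = 241, C5 = 168

C1: P1 ⊕ 86 = 106; E(K, 106) = 43.
C2: P2 ⊕ 43 = 63; E(K, 63) = 0.
C3: P3 ⊕ 0 = 28; E(K, 28) = 33.
C4: P4 ⊕ 33 = 44; E(K, 44) = 241.
C5: P5 ⊕ 241 = 231; E(K, 231) = 168.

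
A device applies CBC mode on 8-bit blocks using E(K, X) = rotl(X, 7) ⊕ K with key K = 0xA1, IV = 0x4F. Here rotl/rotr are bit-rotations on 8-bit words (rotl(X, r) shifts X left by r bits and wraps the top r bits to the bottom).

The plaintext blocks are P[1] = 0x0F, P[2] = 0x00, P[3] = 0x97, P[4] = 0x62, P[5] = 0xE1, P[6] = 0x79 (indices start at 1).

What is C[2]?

C[2] = 0x61

CBC encryption: C_i = E(K, P_i ⊕ C_{i−1}), with C_{0} = IV.
C[1]: P[1] ⊕ 0x4F = 0x40; E(K, 0x40) = 0x81.
C[2]: P[2] ⊕ 0x81 = 0x81; E(K, 0x81) = 0x61.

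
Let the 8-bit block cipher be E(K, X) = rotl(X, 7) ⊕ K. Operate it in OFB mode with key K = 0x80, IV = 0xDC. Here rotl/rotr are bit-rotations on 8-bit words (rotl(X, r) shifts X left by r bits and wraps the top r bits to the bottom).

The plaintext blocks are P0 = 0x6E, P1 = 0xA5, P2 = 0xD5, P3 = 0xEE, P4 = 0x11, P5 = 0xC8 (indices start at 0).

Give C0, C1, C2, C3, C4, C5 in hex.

OFB encryption: S_i = E(K, S_{i−1}) with S_{−1} = IV; C_i = P_i ⊕ S_i.
C0: S = E(K, 0xDC) = 0xEE; 0x6E ⊕ 0xEE = 0x80.
C1: S = E(K, 0xEE) = 0xF7; 0xA5 ⊕ 0xF7 = 0x52.
C2: S = E(K, 0xF7) = 0x7B; 0xD5 ⊕ 0x7B = 0xAE.
C3: S = E(K, 0x7B) = 0x3D; 0xEE ⊕ 0x3D = 0xD3.
C4: S = E(K, 0x3D) = 0x1E; 0x11 ⊕ 0x1E = 0x0F.
C5: S = E(K, 0x1E) = 0x8F; 0xC8 ⊕ 0x8F = 0x47.

C0 = 0x80, C1 = 0x52, C2 = 0xAE, C3 = 0xD3, C4 = 0x0F, C5 = 0x47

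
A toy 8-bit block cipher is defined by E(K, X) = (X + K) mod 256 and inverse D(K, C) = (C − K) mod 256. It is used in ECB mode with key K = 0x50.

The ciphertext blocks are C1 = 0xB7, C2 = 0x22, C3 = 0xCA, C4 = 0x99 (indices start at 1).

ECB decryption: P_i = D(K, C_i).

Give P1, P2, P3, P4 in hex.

P1 = 0x67, P2 = 0xD2, P3 = 0x7A, P4 = 0x49

P1: D(K, 0xB7) = 0x67.
P2: D(K, 0x22) = 0xD2.
P3: D(K, 0xCA) = 0x7A.
P4: D(K, 0x99) = 0x49.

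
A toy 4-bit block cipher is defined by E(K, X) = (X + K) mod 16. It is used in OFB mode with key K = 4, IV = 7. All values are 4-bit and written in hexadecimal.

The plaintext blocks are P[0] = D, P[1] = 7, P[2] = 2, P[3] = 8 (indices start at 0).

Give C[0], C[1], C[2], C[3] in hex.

C[0] = 6, C[1] = 8, C[2] = 1, C[3] = F

OFB encryption: S_i = E(K, S_{i−1}) with S_{−1} = IV; C_i = P_i ⊕ S_i.
C[0]: S = E(K, 7) = B; D ⊕ B = 6.
C[1]: S = E(K, B) = F; 7 ⊕ F = 8.
C[2]: S = E(K, F) = 3; 2 ⊕ 3 = 1.
C[3]: S = E(K, 3) = 7; 8 ⊕ 7 = F.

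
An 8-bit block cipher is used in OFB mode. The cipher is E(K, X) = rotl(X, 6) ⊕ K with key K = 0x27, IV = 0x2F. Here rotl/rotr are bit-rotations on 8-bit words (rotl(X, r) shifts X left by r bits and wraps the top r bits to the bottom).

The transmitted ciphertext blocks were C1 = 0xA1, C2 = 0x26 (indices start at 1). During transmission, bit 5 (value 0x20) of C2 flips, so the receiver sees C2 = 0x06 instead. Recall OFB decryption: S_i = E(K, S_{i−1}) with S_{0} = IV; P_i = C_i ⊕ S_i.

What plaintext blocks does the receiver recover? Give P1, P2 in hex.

Only C2 changed, to 0x06. In OFB, a change in C_i flips the same bit in P_i only; the keystream is unaffected. Decrypting the received ciphertext:
P1: S = E(K, 0x2F) = 0xEC; 0xA1 ⊕ 0xEC = 0x4D.
P2: S = E(K, 0xEC) = 0x1C; 0x06 ⊕ 0x1C = 0x1A.
Blocks that differ from the original plaintext: P2.

P1 = 0x4D, P2 = 0x1A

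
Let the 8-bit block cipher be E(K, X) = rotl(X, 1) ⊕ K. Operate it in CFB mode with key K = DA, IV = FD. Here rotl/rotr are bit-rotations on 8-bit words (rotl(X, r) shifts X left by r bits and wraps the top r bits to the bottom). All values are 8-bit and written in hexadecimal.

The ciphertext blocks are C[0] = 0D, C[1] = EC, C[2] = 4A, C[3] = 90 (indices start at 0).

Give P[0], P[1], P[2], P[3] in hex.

P[0] = 2C, P[1] = 2C, P[2] = 49, P[3] = DE

CFB decryption: P_i = C_i ⊕ E(K, C_{i−1}), with C_{−1} = IV.
P[0]: E(K, FD) = 21; 0D ⊕ 21 = 2C.
P[1]: E(K, 0D) = C0; EC ⊕ C0 = 2C.
P[2]: E(K, EC) = 03; 4A ⊕ 03 = 49.
P[3]: E(K, 4A) = 4E; 90 ⊕ 4E = DE.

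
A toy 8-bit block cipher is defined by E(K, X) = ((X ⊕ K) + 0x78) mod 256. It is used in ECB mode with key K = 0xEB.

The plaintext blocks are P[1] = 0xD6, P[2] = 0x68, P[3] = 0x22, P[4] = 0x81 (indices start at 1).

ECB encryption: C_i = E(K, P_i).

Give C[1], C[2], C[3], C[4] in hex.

C[1] = 0xB5, C[2] = 0xFB, C[3] = 0x41, C[4] = 0xE2

C[1]: E(K, 0xD6) = 0xB5.
C[2]: E(K, 0x68) = 0xFB.
C[3]: E(K, 0x22) = 0x41.
C[4]: E(K, 0x81) = 0xE2.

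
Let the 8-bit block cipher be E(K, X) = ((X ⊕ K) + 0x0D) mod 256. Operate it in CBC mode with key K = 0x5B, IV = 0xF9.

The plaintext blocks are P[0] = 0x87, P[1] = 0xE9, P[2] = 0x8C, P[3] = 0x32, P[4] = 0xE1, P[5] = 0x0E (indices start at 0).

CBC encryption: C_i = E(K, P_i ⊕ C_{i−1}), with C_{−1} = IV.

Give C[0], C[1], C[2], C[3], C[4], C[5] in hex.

C[0] = 0x32, C[1] = 0x8D, C[2] = 0x67, C[3] = 0x1B, C[4] = 0xAE, C[5] = 0x08

C[0]: P[0] ⊕ 0xF9 = 0x7E; E(K, 0x7E) = 0x32.
C[1]: P[1] ⊕ 0x32 = 0xDB; E(K, 0xDB) = 0x8D.
C[2]: P[2] ⊕ 0x8D = 0x01; E(K, 0x01) = 0x67.
C[3]: P[3] ⊕ 0x67 = 0x55; E(K, 0x55) = 0x1B.
C[4]: P[4] ⊕ 0x1B = 0xFA; E(K, 0xFA) = 0xAE.
C[5]: P[5] ⊕ 0xAE = 0xA0; E(K, 0xA0) = 0x08.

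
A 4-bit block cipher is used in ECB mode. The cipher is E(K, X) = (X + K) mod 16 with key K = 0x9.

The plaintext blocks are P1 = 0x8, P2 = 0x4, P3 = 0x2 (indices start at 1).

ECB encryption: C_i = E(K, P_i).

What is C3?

C3: E(K, 0x2) = 0xB.

C3 = 0xB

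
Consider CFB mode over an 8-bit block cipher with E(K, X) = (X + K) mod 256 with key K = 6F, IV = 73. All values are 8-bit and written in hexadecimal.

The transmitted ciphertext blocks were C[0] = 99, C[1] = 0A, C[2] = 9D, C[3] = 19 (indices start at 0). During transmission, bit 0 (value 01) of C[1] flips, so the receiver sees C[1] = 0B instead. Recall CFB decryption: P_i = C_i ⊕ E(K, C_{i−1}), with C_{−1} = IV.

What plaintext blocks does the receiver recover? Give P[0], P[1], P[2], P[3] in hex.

Only C[1] changed, to 0B. In CFB, a change in C_i flips the same bit in P_i and garbles P_{i+1}. Decrypting the received ciphertext:
P[0]: E(K, 73) = E2; 99 ⊕ E2 = 7B.
P[1]: E(K, 99) = 08; 0B ⊕ 08 = 03.
P[2]: E(K, 0B) = 7A; 9D ⊕ 7A = E7.
P[3]: E(K, 9D) = 0C; 19 ⊕ 0C = 15.
Blocks that differ from the original plaintext: P[1], P[2].

P[0] = 7B, P[1] = 03, P[2] = E7, P[3] = 15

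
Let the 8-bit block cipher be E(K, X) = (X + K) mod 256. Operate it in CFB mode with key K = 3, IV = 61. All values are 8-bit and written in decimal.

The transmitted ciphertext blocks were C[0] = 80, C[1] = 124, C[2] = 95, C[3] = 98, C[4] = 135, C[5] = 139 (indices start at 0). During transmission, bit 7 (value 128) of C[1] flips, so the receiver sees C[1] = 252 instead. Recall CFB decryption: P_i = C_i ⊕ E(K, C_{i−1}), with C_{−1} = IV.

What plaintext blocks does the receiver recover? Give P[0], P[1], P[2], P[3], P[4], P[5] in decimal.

P[0] = 16, P[1] = 175, P[2] = 160, P[3] = 0, P[4] = 226, P[5] = 1

Only C[1] changed, to 252. In CFB, a change in C_i flips the same bit in P_i and garbles P_{i+1}. Decrypting the received ciphertext:
P[0]: E(K, 61) = 64; 80 ⊕ 64 = 16.
P[1]: E(K, 80) = 83; 252 ⊕ 83 = 175.
P[2]: E(K, 252) = 255; 95 ⊕ 255 = 160.
P[3]: E(K, 95) = 98; 98 ⊕ 98 = 0.
P[4]: E(K, 98) = 101; 135 ⊕ 101 = 226.
P[5]: E(K, 135) = 138; 139 ⊕ 138 = 1.
Blocks that differ from the original plaintext: P[1], P[2].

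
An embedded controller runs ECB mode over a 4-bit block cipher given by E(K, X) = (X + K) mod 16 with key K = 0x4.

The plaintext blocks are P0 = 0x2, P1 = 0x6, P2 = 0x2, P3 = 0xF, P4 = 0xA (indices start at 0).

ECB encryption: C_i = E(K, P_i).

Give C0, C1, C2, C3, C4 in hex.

C0 = 0x6, C1 = 0xA, C2 = 0x6, C3 = 0x3, C4 = 0xE

C0: E(K, 0x2) = 0x6.
C1: E(K, 0x6) = 0xA.
C2: E(K, 0x2) = 0x6.
C3: E(K, 0xF) = 0x3.
C4: E(K, 0xA) = 0xE.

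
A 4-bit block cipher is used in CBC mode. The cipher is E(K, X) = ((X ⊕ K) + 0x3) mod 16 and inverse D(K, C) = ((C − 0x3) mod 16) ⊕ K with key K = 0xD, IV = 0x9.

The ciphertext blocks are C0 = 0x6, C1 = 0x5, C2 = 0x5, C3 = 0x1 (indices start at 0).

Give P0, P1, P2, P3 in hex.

CBC decryption: P_i = D(K, C_i) ⊕ C_{i−1}, with C_{−1} = IV.
P0: D(K, 0x6) = 0xE; 0xE ⊕ 0x9 = 0x7.
P1: D(K, 0x5) = 0xF; 0xF ⊕ 0x6 = 0x9.
P2: D(K, 0x5) = 0xF; 0xF ⊕ 0x5 = 0xA.
P3: D(K, 0x1) = 0x3; 0x3 ⊕ 0x5 = 0x6.

P0 = 0x7, P1 = 0x9, P2 = 0xA, P3 = 0x6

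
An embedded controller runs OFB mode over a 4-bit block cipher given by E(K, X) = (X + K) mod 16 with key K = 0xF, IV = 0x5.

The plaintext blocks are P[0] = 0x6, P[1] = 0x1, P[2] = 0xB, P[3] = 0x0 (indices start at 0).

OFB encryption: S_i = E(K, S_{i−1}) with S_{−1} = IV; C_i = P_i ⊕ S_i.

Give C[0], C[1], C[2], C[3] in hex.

C[0]: S = E(K, 0x5) = 0x4; 0x6 ⊕ 0x4 = 0x2.
C[1]: S = E(K, 0x4) = 0x3; 0x1 ⊕ 0x3 = 0x2.
C[2]: S = E(K, 0x3) = 0x2; 0xB ⊕ 0x2 = 0x9.
C[3]: S = E(K, 0x2) = 0x1; 0x0 ⊕ 0x1 = 0x1.

C[0] = 0x2, C[1] = 0x2, C[2] = 0x9, C[3] = 0x1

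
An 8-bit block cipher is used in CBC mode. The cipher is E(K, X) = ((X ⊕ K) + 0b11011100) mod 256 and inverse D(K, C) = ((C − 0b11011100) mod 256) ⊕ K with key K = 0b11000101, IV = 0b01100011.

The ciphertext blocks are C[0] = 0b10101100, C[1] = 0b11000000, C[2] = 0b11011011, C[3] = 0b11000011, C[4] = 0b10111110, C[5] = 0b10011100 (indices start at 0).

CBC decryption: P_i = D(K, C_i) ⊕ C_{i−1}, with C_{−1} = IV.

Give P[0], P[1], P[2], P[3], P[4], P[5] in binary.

P[0]: D(K, 0b10101100) = 0b00010101; 0b00010101 ⊕ 0b01100011 = 0b01110110.
P[1]: D(K, 0b11000000) = 0b00100001; 0b00100001 ⊕ 0b10101100 = 0b10001101.
P[2]: D(K, 0b11011011) = 0b00111010; 0b00111010 ⊕ 0b11000000 = 0b11111010.
P[3]: D(K, 0b11000011) = 0b00100010; 0b00100010 ⊕ 0b11011011 = 0b11111001.
P[4]: D(K, 0b10111110) = 0b00100111; 0b00100111 ⊕ 0b11000011 = 0b11100100.
P[5]: D(K, 0b10011100) = 0b00000101; 0b00000101 ⊕ 0b10111110 = 0b10111011.

P[0] = 0b01110110, P[1] = 0b10001101, P[2] = 0b11111010, P[3] = 0b11111001, P[4] = 0b11100100, P[5] = 0b10111011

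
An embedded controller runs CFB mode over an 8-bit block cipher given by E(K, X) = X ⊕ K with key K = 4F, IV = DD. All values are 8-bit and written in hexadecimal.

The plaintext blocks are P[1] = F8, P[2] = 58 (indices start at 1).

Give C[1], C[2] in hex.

CFB encryption: C_i = P_i ⊕ E(K, C_{i−1}), with C_{0} = IV.
C[1]: E(K, DD) = 92; F8 ⊕ 92 = 6A.
C[2]: E(K, 6A) = 25; 58 ⊕ 25 = 7D.

C[1] = 6A, C[2] = 7D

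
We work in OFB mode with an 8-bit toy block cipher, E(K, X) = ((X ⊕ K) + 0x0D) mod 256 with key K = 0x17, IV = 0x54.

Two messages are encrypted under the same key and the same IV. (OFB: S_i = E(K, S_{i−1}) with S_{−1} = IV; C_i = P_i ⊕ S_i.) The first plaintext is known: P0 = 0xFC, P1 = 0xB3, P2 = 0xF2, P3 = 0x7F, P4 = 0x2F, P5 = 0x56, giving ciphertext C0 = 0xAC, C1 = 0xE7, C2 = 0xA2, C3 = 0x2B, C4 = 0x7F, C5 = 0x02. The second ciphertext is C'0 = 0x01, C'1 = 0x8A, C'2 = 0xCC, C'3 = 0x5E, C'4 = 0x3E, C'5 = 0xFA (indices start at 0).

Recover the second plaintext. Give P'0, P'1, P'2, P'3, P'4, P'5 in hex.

P'0 = 0x51, P'1 = 0xDE, P'2 = 0x9C, P'3 = 0x0A, P'4 = 0x6E, P'5 = 0xAE

In OFB with a reused IV, both messages share the same keystream S_i, so C_i ⊕ C'_i = P_i ⊕ P'_i and thus P'_i = P_i ⊕ C_i ⊕ C'_i.
P'0: 0xFC ⊕ 0xAC ⊕ 0x01 = 0x51.
P'1: 0xB3 ⊕ 0xE7 ⊕ 0x8A = 0xDE.
P'2: 0xF2 ⊕ 0xA2 ⊕ 0xCC = 0x9C.
P'3: 0x7F ⊕ 0x2B ⊕ 0x5E = 0x0A.
P'4: 0x2F ⊕ 0x7F ⊕ 0x3E = 0x6E.
P'5: 0x56 ⊕ 0x02 ⊕ 0xFA = 0xAE.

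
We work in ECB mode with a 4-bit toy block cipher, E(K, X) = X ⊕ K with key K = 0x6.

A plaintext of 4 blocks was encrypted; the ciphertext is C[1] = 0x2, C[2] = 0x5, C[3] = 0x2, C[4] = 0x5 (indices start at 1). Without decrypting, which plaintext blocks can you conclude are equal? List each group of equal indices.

ECB encrypts each block independently with the same key, so equal ciphertext blocks imply equal plaintext blocks.
C[1] = C[3] = 0x2, so P[1] = P[3].
C[2] = C[4] = 0x5, so P[2] = P[4].

P[1] = P[3]; P[2] = P[4]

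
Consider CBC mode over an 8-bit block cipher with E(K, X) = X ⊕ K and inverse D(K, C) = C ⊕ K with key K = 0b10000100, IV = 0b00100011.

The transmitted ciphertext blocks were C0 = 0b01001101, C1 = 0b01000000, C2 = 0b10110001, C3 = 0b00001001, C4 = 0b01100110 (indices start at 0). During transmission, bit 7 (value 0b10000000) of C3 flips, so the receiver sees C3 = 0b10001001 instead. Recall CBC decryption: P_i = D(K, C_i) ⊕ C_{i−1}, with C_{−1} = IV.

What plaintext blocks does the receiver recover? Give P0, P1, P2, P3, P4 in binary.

Only C3 changed, to 0b10001001. In CBC, a change in C_i garbles P_i and flips the same bit in P_{i+1}. Decrypting the received ciphertext:
P0: D(K, 0b01001101) = 0b11001001; 0b11001001 ⊕ 0b00100011 = 0b11101010.
P1: D(K, 0b01000000) = 0b11000100; 0b11000100 ⊕ 0b01001101 = 0b10001001.
P2: D(K, 0b10110001) = 0b00110101; 0b00110101 ⊕ 0b01000000 = 0b01110101.
P3: D(K, 0b10001001) = 0b00001101; 0b00001101 ⊕ 0b10110001 = 0b10111100.
P4: D(K, 0b01100110) = 0b11100010; 0b11100010 ⊕ 0b10001001 = 0b01101011.
Blocks that differ from the original plaintext: P3, P4.

P0 = 0b11101010, P1 = 0b10001001, P2 = 0b01110101, P3 = 0b10111100, P4 = 0b01101011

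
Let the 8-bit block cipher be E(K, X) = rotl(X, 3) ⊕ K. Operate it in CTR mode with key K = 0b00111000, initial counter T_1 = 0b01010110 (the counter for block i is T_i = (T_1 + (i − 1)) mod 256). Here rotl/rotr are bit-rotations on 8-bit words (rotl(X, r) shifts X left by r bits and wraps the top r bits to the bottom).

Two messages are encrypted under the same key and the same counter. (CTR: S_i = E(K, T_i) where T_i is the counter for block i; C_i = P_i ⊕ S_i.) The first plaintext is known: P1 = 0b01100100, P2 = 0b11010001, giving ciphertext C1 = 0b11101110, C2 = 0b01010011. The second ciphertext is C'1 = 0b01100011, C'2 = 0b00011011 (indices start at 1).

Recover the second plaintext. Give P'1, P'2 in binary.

In CTR with a reused counter, both messages share the same keystream S_i, so C_i ⊕ C'_i = P_i ⊕ P'_i and thus P'_i = P_i ⊕ C_i ⊕ C'_i.
P'1: 0b01100100 ⊕ 0b11101110 ⊕ 0b01100011 = 0b11101001.
P'2: 0b11010001 ⊕ 0b01010011 ⊕ 0b00011011 = 0b10011001.

P'1 = 0b11101001, P'2 = 0b10011001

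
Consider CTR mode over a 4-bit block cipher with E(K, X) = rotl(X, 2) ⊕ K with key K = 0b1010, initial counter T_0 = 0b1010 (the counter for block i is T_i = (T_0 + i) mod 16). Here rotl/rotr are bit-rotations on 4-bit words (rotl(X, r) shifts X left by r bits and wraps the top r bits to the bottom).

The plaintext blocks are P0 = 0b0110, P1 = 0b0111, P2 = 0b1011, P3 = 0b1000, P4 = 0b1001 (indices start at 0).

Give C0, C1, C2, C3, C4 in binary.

CTR encryption: S_i = E(K, T_i) where T_i is the counter for block i; C_i = P_i ⊕ S_i.
C0: T = 0b1010, S = E(K, T) = 0b0000; 0b0110 ⊕ 0b0000 = 0b0110.
C1: T = 0b1011, S = E(K, T) = 0b0100; 0b0111 ⊕ 0b0100 = 0b0011.
C2: T = 0b1100, S = E(K, T) = 0b1001; 0b1011 ⊕ 0b1001 = 0b0010.
C3: T = 0b1101, S = E(K, T) = 0b1101; 0b1000 ⊕ 0b1101 = 0b0101.
C4: T = 0b1110, S = E(K, T) = 0b0001; 0b1001 ⊕ 0b0001 = 0b1000.

C0 = 0b0110, C1 = 0b0011, C2 = 0b0010, C3 = 0b0101, C4 = 0b1000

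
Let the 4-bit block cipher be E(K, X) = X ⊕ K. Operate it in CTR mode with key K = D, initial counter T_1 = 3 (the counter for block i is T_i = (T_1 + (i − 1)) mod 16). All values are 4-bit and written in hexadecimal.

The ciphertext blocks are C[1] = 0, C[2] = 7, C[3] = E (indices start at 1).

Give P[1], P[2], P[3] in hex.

CTR decryption: S_i = E(K, T_i) where T_i is the counter for block i; P_i = C_i ⊕ S_i.
P[1]: T = 3, S = E(K, T) = E; 0 ⊕ E = E.
P[2]: T = 4, S = E(K, T) = 9; 7 ⊕ 9 = E.
P[3]: T = 5, S = E(K, T) = 8; E ⊕ 8 = 6.

P[1] = E, P[2] = E, P[3] = 6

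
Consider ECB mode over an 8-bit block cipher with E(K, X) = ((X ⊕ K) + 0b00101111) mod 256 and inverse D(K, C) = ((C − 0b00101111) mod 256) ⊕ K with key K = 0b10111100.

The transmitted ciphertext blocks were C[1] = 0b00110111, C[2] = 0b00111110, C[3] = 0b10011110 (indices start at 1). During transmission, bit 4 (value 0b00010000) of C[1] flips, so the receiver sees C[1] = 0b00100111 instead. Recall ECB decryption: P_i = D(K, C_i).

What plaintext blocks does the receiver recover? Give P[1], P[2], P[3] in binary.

Only C[1] changed, to 0b00100111. In ECB, a change in C_i affects only P_i. Decrypting the received ciphertext:
P[1]: D(K, 0b00100111) = 0b01000100.
P[2]: D(K, 0b00111110) = 0b10110011.
P[3]: D(K, 0b10011110) = 0b11010011.
Blocks that differ from the original plaintext: P[1].

P[1] = 0b01000100, P[2] = 0b10110011, P[3] = 0b11010011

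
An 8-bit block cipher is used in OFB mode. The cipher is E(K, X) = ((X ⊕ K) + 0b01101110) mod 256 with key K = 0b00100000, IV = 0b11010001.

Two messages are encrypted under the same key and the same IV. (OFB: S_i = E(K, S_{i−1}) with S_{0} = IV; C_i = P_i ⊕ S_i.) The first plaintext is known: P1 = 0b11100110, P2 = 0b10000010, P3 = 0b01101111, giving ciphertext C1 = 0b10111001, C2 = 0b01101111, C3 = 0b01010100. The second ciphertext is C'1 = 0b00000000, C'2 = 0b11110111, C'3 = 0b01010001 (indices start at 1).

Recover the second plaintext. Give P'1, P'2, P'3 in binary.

In OFB with a reused IV, both messages share the same keystream S_i, so C_i ⊕ C'_i = P_i ⊕ P'_i and thus P'_i = P_i ⊕ C_i ⊕ C'_i.
P'1: 0b11100110 ⊕ 0b10111001 ⊕ 0b00000000 = 0b01011111.
P'2: 0b10000010 ⊕ 0b01101111 ⊕ 0b11110111 = 0b00011010.
P'3: 0b01101111 ⊕ 0b01010100 ⊕ 0b01010001 = 0b01101010.

P'1 = 0b01011111, P'2 = 0b00011010, P'3 = 0b01101010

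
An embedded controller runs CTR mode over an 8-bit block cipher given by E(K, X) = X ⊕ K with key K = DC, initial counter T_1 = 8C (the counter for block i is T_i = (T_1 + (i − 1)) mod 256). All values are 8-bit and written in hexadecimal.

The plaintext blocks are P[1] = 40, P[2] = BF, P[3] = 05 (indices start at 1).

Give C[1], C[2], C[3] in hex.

CTR encryption: S_i = E(K, T_i) where T_i is the counter for block i; C_i = P_i ⊕ S_i.
C[1]: T = 8C, S = E(K, T) = 50; 40 ⊕ 50 = 10.
C[2]: T = 8D, S = E(K, T) = 51; BF ⊕ 51 = EE.
C[3]: T = 8E, S = E(K, T) = 52; 05 ⊕ 52 = 57.

C[1] = 10, C[2] = EE, C[3] = 57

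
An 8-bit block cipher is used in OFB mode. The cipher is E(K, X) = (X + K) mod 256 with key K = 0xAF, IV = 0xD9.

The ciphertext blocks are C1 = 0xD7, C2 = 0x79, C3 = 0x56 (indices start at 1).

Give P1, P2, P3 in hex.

P1 = 0x5F, P2 = 0x4E, P3 = 0xB0

OFB decryption: S_i = E(K, S_{i−1}) with S_{0} = IV; P_i = C_i ⊕ S_i.
P1: S = E(K, 0xD9) = 0x88; 0xD7 ⊕ 0x88 = 0x5F.
P2: S = E(K, 0x88) = 0x37; 0x79 ⊕ 0x37 = 0x4E.
P3: S = E(K, 0x37) = 0xE6; 0x56 ⊕ 0xE6 = 0xB0.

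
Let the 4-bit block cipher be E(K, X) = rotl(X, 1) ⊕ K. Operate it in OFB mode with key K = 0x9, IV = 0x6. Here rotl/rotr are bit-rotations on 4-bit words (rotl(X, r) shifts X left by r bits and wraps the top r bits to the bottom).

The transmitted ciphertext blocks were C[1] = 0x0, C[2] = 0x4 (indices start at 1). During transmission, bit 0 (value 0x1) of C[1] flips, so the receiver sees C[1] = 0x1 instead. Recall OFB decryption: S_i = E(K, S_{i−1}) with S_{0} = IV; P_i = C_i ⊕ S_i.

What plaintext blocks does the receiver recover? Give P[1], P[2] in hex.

Only C[1] changed, to 0x1. In OFB, a change in C_i flips the same bit in P_i only; the keystream is unaffected. Decrypting the received ciphertext:
P[1]: S = E(K, 0x6) = 0x5; 0x1 ⊕ 0x5 = 0x4.
P[2]: S = E(K, 0x5) = 0x3; 0x4 ⊕ 0x3 = 0x7.
Blocks that differ from the original plaintext: P[1].

P[1] = 0x4, P[2] = 0x7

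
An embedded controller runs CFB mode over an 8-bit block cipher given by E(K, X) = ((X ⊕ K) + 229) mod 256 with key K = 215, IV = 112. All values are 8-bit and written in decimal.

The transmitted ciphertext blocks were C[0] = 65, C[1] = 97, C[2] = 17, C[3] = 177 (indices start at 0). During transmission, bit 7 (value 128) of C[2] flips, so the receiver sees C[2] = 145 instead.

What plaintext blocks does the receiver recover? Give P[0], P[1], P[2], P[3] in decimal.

CFB decryption: P_i = C_i ⊕ E(K, C_{i−1}), with C_{−1} = IV.
Only C[2] changed, to 145. In CFB, a change in C_i flips the same bit in P_i and garbles P_{i+1}. Decrypting the received ciphertext:
P[0]: E(K, 112) = 140; 65 ⊕ 140 = 205.
P[1]: E(K, 65) = 123; 97 ⊕ 123 = 26.
P[2]: E(K, 97) = 155; 145 ⊕ 155 = 10.
P[3]: E(K, 145) = 43; 177 ⊕ 43 = 154.
Blocks that differ from the original plaintext: P[2], P[3].

P[0] = 205, P[1] = 26, P[2] = 10, P[3] = 154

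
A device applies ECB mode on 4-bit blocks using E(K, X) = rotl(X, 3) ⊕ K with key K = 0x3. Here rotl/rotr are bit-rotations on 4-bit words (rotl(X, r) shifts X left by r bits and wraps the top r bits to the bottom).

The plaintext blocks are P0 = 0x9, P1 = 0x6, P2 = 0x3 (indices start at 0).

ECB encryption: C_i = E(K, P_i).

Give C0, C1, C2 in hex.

C0 = 0xF, C1 = 0x0, C2 = 0xA

C0: E(K, 0x9) = 0xF.
C1: E(K, 0x6) = 0x0.
C2: E(K, 0x3) = 0xA.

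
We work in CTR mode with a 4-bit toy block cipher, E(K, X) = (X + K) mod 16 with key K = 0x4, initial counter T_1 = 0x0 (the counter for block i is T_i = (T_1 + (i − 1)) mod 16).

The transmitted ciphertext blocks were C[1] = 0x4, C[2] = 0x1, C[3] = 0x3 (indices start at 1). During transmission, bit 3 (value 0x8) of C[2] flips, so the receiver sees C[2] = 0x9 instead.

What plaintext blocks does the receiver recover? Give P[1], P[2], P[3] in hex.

P[1] = 0x0, P[2] = 0xC, P[3] = 0x5

CTR decryption: S_i = E(K, T_i) where T_i is the counter for block i; P_i = C_i ⊕ S_i.
Only C[2] changed, to 0x9. In CTR, a change in C_i flips the same bit in P_i only; the keystream is unaffected. Decrypting the received ciphertext:
P[1]: T = 0x0, S = E(K, T) = 0x4; 0x4 ⊕ 0x4 = 0x0.
P[2]: T = 0x1, S = E(K, T) = 0x5; 0x9 ⊕ 0x5 = 0xC.
P[3]: T = 0x2, S = E(K, T) = 0x6; 0x3 ⊕ 0x6 = 0x5.
Blocks that differ from the original plaintext: P[2].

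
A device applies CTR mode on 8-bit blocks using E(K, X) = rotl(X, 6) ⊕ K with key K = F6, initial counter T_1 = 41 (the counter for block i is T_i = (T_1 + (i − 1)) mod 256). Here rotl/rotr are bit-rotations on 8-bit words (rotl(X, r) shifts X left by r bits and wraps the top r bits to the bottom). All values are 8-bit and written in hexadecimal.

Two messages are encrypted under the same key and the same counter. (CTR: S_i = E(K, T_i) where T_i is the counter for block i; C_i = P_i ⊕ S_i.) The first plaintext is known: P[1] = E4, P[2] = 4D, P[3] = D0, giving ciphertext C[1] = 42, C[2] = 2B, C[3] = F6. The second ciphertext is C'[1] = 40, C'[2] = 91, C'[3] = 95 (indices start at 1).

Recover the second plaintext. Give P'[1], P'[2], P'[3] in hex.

In CTR with a reused counter, both messages share the same keystream S_i, so C_i ⊕ C'_i = P_i ⊕ P'_i and thus P'_i = P_i ⊕ C_i ⊕ C'_i.
P'[1]: E4 ⊕ 42 ⊕ 40 = E6.
P'[2]: 4D ⊕ 2B ⊕ 91 = F7.
P'[3]: D0 ⊕ F6 ⊕ 95 = B3.

P'[1] = E6, P'[2] = F7, P'[3] = B3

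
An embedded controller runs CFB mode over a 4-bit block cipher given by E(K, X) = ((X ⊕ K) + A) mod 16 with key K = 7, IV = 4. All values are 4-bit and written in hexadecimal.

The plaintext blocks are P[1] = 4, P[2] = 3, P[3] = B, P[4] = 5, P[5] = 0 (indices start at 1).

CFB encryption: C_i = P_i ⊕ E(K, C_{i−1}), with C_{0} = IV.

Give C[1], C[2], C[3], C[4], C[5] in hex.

C[1] = 9, C[2] = B, C[3] = D, C[4] = 1, C[5] = 0

C[1]: E(K, 4) = D; 4 ⊕ D = 9.
C[2]: E(K, 9) = 8; 3 ⊕ 8 = B.
C[3]: E(K, B) = 6; B ⊕ 6 = D.
C[4]: E(K, D) = 4; 5 ⊕ 4 = 1.
C[5]: E(K, 1) = 0; 0 ⊕ 0 = 0.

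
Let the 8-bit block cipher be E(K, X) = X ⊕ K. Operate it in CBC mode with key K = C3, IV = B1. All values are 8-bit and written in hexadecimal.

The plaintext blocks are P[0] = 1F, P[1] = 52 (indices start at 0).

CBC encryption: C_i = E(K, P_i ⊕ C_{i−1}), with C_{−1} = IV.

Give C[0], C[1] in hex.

C[0] = 6D, C[1] = FC

C[0]: P[0] ⊕ B1 = AE; E(K, AE) = 6D.
C[1]: P[1] ⊕ 6D = 3F; E(K, 3F) = FC.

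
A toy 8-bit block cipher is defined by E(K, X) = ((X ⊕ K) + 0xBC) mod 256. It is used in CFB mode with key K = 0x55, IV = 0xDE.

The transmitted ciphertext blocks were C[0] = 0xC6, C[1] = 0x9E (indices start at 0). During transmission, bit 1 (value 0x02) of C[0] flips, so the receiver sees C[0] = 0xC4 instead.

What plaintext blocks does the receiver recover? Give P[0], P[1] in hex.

P[0] = 0x83, P[1] = 0xD3

CFB decryption: P_i = C_i ⊕ E(K, C_{i−1}), with C_{−1} = IV.
Only C[0] changed, to 0xC4. In CFB, a change in C_i flips the same bit in P_i and garbles P_{i+1}. Decrypting the received ciphertext:
P[0]: E(K, 0xDE) = 0x47; 0xC4 ⊕ 0x47 = 0x83.
P[1]: E(K, 0xC4) = 0x4D; 0x9E ⊕ 0x4D = 0xD3.
Blocks that differ from the original plaintext: P[0], P[1].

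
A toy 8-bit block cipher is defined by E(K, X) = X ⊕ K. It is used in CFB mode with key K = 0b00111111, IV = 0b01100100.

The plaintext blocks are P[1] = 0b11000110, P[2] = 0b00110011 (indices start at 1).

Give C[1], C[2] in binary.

CFB encryption: C_i = P_i ⊕ E(K, C_{i−1}), with C_{0} = IV.
C[1]: E(K, 0b01100100) = 0b01011011; 0b11000110 ⊕ 0b01011011 = 0b10011101.
C[2]: E(K, 0b10011101) = 0b10100010; 0b00110011 ⊕ 0b10100010 = 0b10010001.

C[1] = 0b10011101, C[2] = 0b10010001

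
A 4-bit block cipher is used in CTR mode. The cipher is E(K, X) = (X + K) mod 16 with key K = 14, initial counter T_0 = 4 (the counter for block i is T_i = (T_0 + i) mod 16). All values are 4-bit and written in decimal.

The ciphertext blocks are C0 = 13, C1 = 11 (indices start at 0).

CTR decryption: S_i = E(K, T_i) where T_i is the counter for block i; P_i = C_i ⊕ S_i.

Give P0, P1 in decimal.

P0: T = 4, S = E(K, T) = 2; 13 ⊕ 2 = 15.
P1: T = 5, S = E(K, T) = 3; 11 ⊕ 3 = 8.

P0 = 15, P1 = 8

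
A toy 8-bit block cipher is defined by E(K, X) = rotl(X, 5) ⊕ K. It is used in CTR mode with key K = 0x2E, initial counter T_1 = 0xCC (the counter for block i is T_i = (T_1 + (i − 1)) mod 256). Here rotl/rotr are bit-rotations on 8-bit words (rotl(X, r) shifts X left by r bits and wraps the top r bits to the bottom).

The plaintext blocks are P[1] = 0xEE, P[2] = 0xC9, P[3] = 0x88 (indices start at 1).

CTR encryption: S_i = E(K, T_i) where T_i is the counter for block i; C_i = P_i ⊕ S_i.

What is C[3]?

C[1]: T = 0xCC, S = E(K, T) = 0xB7; 0xEE ⊕ 0xB7 = 0x59.
C[2]: T = 0xCD, S = E(K, T) = 0x97; 0xC9 ⊕ 0x97 = 0x5E.
C[3]: T = 0xCE, S = E(K, T) = 0xF7; 0x88 ⊕ 0xF7 = 0x7F.

C[3] = 0x7F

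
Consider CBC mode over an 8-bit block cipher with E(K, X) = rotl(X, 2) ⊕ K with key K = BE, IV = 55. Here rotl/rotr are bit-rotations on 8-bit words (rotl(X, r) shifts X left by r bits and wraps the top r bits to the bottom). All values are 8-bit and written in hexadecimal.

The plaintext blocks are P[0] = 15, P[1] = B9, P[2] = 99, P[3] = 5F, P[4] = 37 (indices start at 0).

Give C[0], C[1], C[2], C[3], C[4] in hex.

CBC encryption: C_i = E(K, P_i ⊕ C_{i−1}), with C_{−1} = IV.
C[0]: P[0] ⊕ 55 = 40; E(K, 40) = BF.
C[1]: P[1] ⊕ BF = 06; E(K, 06) = A6.
C[2]: P[2] ⊕ A6 = 3F; E(K, 3F) = 42.
C[3]: P[3] ⊕ 42 = 1D; E(K, 1D) = CA.
C[4]: P[4] ⊕ CA = FD; E(K, FD) = 49.

C[0] = BF, C[1] = A6, C[2] = 42, C[3] = CA, C[4] = 49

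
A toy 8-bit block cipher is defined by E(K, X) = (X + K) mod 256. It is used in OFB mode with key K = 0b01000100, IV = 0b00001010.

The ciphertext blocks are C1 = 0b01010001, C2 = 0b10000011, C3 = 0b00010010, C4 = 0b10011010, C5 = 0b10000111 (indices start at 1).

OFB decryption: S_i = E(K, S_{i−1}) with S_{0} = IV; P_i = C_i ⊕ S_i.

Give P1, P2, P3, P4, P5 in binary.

P1: S = E(K, 0b00001010) = 0b01001110; 0b01010001 ⊕ 0b01001110 = 0b00011111.
P2: S = E(K, 0b01001110) = 0b10010010; 0b10000011 ⊕ 0b10010010 = 0b00010001.
P3: S = E(K, 0b10010010) = 0b11010110; 0b00010010 ⊕ 0b11010110 = 0b11000100.
P4: S = E(K, 0b11010110) = 0b00011010; 0b10011010 ⊕ 0b00011010 = 0b10000000.
P5: S = E(K, 0b00011010) = 0b01011110; 0b10000111 ⊕ 0b01011110 = 0b11011001.

P1 = 0b00011111, P2 = 0b00010001, P3 = 0b11000100, P4 = 0b10000000, P5 = 0b11011001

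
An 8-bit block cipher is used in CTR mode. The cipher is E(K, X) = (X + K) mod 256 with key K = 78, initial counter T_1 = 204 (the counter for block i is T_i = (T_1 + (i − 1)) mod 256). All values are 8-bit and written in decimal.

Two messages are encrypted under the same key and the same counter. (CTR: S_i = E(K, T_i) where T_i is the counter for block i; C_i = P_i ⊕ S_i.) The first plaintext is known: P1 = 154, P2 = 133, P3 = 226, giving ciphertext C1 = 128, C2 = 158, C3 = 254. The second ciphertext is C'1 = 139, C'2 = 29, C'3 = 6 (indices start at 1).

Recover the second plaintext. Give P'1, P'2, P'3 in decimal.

P'1 = 145, P'2 = 6, P'3 = 26

In CTR with a reused counter, both messages share the same keystream S_i, so C_i ⊕ C'_i = P_i ⊕ P'_i and thus P'_i = P_i ⊕ C_i ⊕ C'_i.
P'1: 154 ⊕ 128 ⊕ 139 = 145.
P'2: 133 ⊕ 158 ⊕ 29 = 6.
P'3: 226 ⊕ 254 ⊕ 6 = 26.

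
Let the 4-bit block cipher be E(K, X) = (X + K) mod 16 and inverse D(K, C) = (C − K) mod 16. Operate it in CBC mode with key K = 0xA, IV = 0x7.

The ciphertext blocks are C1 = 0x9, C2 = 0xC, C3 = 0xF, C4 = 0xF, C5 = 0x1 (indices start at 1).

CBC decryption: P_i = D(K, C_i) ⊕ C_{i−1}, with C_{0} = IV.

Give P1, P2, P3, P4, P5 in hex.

P1 = 0x8, P2 = 0xB, P3 = 0x9, P4 = 0xA, P5 = 0x8

P1: D(K, 0x9) = 0xF; 0xF ⊕ 0x7 = 0x8.
P2: D(K, 0xC) = 0x2; 0x2 ⊕ 0x9 = 0xB.
P3: D(K, 0xF) = 0x5; 0x5 ⊕ 0xC = 0x9.
P4: D(K, 0xF) = 0x5; 0x5 ⊕ 0xF = 0xA.
P5: D(K, 0x1) = 0x7; 0x7 ⊕ 0xF = 0x8.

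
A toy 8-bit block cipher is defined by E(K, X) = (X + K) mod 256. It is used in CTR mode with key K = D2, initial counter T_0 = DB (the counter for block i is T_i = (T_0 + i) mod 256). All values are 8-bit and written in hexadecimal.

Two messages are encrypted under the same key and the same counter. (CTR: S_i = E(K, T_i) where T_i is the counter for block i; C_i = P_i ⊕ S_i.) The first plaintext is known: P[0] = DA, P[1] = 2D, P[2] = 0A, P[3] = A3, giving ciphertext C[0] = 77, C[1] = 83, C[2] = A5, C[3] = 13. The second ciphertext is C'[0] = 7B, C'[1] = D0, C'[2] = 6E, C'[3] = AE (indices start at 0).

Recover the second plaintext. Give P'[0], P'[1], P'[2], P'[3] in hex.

In CTR with a reused counter, both messages share the same keystream S_i, so C_i ⊕ C'_i = P_i ⊕ P'_i and thus P'_i = P_i ⊕ C_i ⊕ C'_i.
P'[0]: DA ⊕ 77 ⊕ 7B = D6.
P'[1]: 2D ⊕ 83 ⊕ D0 = 7E.
P'[2]: 0A ⊕ A5 ⊕ 6E = C1.
P'[3]: A3 ⊕ 13 ⊕ AE = 1E.

P'[0] = D6, P'[1] = 7E, P'[2] = C1, P'[3] = 1E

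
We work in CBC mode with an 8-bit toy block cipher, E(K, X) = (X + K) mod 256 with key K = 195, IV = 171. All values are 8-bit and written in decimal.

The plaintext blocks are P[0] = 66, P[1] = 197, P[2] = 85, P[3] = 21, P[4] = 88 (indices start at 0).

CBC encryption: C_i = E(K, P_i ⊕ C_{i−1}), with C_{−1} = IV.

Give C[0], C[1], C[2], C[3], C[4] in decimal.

C[0] = 172, C[1] = 44, C[2] = 60, C[3] = 236, C[4] = 119

C[0]: P[0] ⊕ 171 = 233; E(K, 233) = 172.
C[1]: P[1] ⊕ 172 = 105; E(K, 105) = 44.
C[2]: P[2] ⊕ 44 = 121; E(K, 121) = 60.
C[3]: P[3] ⊕ 60 = 41; E(K, 41) = 236.
C[4]: P[4] ⊕ 236 = 180; E(K, 180) = 119.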